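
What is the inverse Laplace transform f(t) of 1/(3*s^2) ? t/3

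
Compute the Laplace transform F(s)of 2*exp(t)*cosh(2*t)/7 2*(s - 1)/(7*((s - 1)^2 - 4))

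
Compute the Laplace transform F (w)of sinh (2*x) 2/ (w^2 - 4)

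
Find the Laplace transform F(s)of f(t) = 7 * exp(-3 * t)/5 7/(5 * (s+3))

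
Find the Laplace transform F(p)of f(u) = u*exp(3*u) (p - 3)^(-2)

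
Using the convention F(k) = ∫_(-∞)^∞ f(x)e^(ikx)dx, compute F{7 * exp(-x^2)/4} 7 * sqrt(pi) * exp(-k^2/4)/4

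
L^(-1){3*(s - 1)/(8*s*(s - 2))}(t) 3*exp(t)*cosh(t)/8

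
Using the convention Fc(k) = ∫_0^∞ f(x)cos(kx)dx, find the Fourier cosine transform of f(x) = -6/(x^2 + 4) -3 * pi * exp(-2 * k)/2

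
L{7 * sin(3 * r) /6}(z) 7/(2 * (z^2 + 9) ) 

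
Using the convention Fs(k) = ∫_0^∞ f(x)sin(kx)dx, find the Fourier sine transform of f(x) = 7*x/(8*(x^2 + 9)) 7*pi*exp(-3*k)/16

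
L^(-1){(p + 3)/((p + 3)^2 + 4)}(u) exp(-3*u)*cos(2*u)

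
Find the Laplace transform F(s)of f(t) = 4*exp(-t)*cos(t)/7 4*(s+1)/(7*((s+1)^2+1))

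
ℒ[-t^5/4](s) -30/s^6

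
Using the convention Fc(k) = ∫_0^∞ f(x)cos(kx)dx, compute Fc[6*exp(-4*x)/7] 24/(7*(k^2 + 16))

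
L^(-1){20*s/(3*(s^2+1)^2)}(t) 10*t*sin(t)/3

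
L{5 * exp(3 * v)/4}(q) 5/(4 * (q - 3))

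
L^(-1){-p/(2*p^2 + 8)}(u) -cos(2*u)/2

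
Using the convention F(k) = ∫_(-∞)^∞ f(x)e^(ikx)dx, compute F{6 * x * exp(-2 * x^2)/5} 3 * sqrt(2) * I * sqrt(pi) * k * exp(-k^2/8)/20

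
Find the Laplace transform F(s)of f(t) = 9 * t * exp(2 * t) 9/(s - 2)^2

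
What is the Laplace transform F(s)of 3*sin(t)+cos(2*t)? s/(s^2+4)+3/(s^2+1)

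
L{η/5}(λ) 1/(5 * λ^2)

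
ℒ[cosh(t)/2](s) s/(2*(s^2 - 1))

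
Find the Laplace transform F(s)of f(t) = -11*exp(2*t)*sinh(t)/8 -11/(8*(s - 2)^2 - 8)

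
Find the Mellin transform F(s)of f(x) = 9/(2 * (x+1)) 9 * pi * csc(pi * s)/2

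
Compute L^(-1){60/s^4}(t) 10*t^3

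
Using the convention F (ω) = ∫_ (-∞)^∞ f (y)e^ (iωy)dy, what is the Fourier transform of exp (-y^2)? sqrt (pi)*exp (-ω^2/4)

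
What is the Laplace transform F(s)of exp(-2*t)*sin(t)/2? 1/(2*((s + 2)^2 + 1))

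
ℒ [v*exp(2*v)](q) (q - 2)^(-2)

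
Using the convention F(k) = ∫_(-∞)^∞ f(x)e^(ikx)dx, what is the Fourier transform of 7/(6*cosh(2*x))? 7*pi/(12*cosh(pi*k/4))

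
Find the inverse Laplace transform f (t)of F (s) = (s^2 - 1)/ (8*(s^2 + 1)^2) t*cos (t)/8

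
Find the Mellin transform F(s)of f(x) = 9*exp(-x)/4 9*gamma(s)/4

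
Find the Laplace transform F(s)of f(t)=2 2/s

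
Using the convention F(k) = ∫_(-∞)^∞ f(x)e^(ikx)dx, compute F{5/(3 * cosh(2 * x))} 5 * pi/(6 * cosh(pi * k/4))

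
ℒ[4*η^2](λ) 8/λ^3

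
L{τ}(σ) σ^(-2)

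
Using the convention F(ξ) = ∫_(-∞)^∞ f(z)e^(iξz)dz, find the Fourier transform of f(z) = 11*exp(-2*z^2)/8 11*sqrt(2)*sqrt(pi)*exp(-ξ^2/8)/16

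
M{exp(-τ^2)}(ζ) gamma(ζ/2)/2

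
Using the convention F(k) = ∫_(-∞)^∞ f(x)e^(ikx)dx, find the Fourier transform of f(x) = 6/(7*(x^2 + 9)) 2*pi*exp(-3*Abs(k))/7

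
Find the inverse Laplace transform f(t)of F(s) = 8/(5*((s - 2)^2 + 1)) 8*exp(2*t)*sin(t)/5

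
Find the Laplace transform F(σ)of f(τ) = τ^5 120/σ^6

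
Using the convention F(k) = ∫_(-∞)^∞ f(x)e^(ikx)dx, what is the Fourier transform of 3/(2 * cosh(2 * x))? 3 * pi/(4 * cosh(pi * k/4))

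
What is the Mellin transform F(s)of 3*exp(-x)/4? 3*gamma(s)/4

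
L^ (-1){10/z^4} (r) 5*r^3/3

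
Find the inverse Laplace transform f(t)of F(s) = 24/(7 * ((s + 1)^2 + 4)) 12 * exp(-t) * sin(2 * t)/7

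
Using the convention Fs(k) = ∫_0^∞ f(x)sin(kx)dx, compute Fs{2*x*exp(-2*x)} 8*k/(k^2 + 4)^2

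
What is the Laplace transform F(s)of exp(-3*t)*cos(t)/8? (s + 3)/(8*((s + 3)^2 + 1))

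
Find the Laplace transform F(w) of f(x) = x w^(-2) 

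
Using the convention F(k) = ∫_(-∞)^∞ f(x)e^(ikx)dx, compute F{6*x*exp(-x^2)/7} 3*I*sqrt(pi)*k*exp(-k^2/4)/7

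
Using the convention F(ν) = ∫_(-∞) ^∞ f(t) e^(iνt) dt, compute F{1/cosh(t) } pi/cosh(pi*ν/2) 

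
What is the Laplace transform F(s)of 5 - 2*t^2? 5/s - 4/s^3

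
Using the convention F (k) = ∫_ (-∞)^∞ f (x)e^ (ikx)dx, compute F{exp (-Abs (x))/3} 2/ (3*(k^2 + 1))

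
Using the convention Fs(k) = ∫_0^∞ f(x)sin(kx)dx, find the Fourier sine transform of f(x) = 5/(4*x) 5*pi/8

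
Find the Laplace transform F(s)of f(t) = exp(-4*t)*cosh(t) (s + 4)/((s + 4)^2 - 1)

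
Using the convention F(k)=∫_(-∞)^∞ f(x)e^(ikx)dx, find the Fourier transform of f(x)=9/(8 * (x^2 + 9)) 3 * pi * exp(-3 * Abs(k))/8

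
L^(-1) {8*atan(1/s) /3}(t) 8*sin(t) /(3*t) 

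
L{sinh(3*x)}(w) 3/(w^2 - 9)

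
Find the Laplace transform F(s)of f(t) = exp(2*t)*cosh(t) (s - 2)/((s - 2)^2 - 1)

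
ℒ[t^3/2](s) 3/s^4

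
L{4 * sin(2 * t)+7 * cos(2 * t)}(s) 7 * s/(s^2+4)+8/(s^2+4)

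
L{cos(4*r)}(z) z/(z^2+16)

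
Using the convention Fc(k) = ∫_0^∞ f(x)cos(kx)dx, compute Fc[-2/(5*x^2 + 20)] -pi*exp(-2*k)/10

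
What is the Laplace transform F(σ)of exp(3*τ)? 1/(σ - 3)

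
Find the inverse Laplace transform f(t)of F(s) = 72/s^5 3*t^4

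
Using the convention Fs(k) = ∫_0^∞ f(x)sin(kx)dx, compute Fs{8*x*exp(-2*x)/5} 32*k/(5*(k^2 + 4)^2)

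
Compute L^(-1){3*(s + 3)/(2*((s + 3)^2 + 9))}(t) 3*exp(-3*t)*cos(3*t)/2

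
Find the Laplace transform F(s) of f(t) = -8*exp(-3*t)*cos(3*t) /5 8*(-s - 3) /(5*((s + 3) ^2 + 9) ) 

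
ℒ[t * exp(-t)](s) (s + 1)^(-2)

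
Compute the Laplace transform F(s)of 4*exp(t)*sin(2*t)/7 8/(7*((s - 1)^2 + 4))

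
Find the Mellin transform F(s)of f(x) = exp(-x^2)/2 gamma(s/2)/4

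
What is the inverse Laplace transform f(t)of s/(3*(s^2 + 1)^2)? t*sin(t)/6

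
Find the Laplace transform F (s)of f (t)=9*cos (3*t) 9*s/ (s^2 + 9)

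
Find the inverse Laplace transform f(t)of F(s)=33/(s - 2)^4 11 * t^3 * exp(2 * t)/2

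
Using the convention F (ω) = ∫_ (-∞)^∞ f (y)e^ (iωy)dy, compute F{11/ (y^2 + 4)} 11*pi*exp (-2*Abs (ω))/2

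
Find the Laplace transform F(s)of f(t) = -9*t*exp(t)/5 -9/(5*(s - 1)^2)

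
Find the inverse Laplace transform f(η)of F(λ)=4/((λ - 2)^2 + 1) 4*exp(2*η)*sin(η)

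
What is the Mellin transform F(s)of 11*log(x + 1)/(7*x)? -11*pi*csc(pi*s)/(7*s - 7)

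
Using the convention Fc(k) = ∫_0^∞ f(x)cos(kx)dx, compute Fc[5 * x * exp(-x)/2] 5 * (1 - k^2)/(2 * (k^2 + 1)^2)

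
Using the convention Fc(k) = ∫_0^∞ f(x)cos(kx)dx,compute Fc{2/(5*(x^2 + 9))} pi*exp(-3*k)/15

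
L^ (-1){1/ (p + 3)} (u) exp (-3*u)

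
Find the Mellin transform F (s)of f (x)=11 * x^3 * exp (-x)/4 11 * gamma (s + 3)/4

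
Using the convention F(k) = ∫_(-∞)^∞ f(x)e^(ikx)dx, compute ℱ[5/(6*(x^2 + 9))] 5*pi*exp(-3*Abs(k))/18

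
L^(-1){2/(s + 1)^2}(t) 2*t*exp(-t)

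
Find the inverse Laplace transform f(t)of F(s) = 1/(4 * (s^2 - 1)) sinh(t)/4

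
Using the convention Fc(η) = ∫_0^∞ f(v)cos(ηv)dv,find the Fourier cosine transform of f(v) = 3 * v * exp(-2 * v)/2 3 * (4 - η^2)/(2 * (η^2+4)^2)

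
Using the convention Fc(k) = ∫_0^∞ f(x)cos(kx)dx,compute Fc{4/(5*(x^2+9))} 2*pi*exp(-3*k)/15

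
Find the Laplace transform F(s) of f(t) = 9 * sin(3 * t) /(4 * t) 9 * atan(3/s) /4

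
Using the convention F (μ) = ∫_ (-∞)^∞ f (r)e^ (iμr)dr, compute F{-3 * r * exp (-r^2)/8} -3 * I * sqrt (pi) * μ * exp (-μ^2/4)/16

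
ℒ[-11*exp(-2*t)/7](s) -11/(7*s + 14)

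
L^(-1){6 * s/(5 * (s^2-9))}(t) 6 * cosh(3 * t)/5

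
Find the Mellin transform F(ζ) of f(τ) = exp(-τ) gamma(ζ) 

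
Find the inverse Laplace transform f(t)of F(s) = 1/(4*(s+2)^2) t*exp(-2*t)/4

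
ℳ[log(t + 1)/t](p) -pi*csc(pi*p)/(p - 1)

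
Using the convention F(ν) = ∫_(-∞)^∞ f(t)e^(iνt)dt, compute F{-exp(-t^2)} -sqrt(pi) * exp(-ν^2/4)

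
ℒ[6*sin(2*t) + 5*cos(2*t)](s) 12/(s^2 + 4) + 5*s/(s^2 + 4)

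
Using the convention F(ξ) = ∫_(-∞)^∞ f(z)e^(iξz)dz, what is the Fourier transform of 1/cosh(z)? pi/cosh(pi * ξ/2)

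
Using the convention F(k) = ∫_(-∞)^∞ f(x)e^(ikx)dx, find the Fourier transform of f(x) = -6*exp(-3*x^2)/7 -2*sqrt(3)*sqrt(pi)*exp(-k^2/12)/7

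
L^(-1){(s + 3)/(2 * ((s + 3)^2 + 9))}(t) exp(-3 * t) * cos(3 * t)/2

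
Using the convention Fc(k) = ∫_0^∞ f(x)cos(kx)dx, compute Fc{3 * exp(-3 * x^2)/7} sqrt(3) * sqrt(pi) * exp(-k^2/12)/14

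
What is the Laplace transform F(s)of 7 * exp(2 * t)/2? 7/(2 * (s - 2))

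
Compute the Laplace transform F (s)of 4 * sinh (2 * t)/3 8/ (3 * (s^2-4))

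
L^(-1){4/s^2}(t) 4*t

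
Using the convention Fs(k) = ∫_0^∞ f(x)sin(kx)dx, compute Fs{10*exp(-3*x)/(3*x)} 10*atan(k/3)/3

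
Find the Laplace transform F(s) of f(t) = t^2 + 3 3/s + 2/s^3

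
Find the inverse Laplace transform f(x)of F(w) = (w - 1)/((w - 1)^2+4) exp(x)*cos(2*x)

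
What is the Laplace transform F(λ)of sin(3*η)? 3/(λ^2 + 9)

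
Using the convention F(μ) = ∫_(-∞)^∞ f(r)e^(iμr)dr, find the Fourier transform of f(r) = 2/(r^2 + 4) pi * exp(-2 * Abs(μ))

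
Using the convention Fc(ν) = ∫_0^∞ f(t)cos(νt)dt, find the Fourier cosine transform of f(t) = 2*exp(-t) 2/(ν^2 + 1)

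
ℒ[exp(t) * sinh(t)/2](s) 1/(2 * s * (s - 2))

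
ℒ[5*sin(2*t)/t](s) 5*atan(2/s)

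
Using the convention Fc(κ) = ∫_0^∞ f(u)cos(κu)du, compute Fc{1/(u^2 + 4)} pi*exp(-2*κ)/4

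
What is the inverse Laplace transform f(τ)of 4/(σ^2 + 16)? sin(4*τ)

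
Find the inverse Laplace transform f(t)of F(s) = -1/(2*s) -1/2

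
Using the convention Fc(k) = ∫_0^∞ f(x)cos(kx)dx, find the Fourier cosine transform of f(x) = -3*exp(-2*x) -6/(k^2 + 4)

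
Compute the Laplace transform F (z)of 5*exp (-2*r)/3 5/ (3*(z + 2))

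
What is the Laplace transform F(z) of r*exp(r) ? (z - 1) ^(-2) 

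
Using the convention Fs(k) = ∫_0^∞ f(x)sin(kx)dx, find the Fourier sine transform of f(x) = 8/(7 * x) 4 * pi/7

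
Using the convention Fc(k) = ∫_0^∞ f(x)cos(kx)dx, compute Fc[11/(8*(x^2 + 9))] 11*pi*exp(-3*k)/48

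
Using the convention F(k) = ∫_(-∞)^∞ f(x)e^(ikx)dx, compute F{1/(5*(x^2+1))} pi*exp(-Abs(k))/5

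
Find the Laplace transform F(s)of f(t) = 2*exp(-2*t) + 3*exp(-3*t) 2/(s + 2) + 3/(s + 3)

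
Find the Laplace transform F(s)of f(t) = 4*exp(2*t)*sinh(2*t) 8/(s*(s - 4))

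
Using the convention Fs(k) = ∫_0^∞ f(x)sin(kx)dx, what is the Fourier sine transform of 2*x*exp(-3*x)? 12*k/(k^2 + 9)^2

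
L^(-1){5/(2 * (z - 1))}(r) 5 * exp(r)/2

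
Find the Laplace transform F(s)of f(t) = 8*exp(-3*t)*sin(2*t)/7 16/(7*((s + 3)^2 + 4))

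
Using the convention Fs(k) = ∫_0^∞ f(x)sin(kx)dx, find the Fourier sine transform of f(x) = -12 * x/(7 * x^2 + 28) -6 * pi * exp(-2 * k)/7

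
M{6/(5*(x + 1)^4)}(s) gamma(s)*gamma(4 - s)/5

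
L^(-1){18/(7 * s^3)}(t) 9 * t^2/7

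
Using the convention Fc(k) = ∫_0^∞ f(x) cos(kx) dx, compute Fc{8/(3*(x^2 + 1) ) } 4*pi*exp(-k) /3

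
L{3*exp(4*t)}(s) 3/(s - 4)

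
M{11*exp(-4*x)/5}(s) 11*gamma(s)/(5*4^s)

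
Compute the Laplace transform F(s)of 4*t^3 24/s^4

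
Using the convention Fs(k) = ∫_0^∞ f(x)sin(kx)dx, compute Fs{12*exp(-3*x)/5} 12*k/(5*(k^2 + 9))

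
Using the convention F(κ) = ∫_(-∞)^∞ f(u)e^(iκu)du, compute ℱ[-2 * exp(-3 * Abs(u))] -12/(κ^2 + 9)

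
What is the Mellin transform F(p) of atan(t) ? -pi*sec(pi*p/2) /(2*p) 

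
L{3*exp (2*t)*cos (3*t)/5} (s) 3*(s - 2)/ (5*( (s - 2)^2+9))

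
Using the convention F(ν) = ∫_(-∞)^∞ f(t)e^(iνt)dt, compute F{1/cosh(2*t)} pi/(2*cosh(pi*ν/4))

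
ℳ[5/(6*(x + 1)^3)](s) 5*pi*(s - 2)*(s - 1)/(12*sin(pi*s))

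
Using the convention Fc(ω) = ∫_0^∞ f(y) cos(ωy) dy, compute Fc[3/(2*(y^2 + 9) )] pi*exp(-3*ω) /4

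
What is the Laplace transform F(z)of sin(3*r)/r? atan(3/z)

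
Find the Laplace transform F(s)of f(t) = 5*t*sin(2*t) 20*s/(s^2 + 4)^2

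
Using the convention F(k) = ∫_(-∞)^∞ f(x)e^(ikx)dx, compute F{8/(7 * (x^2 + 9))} 8 * pi * exp(-3 * Abs(k))/21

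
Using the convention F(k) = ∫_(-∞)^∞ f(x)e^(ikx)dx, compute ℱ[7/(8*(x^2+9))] 7*pi*exp(-3*Abs(k))/24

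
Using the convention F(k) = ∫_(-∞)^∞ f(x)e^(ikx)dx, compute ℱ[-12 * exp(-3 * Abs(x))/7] -72/(7 * k^2 + 63)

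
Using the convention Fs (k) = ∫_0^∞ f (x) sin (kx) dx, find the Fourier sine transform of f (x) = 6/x 3*pi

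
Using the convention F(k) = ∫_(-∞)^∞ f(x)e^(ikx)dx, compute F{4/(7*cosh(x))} 4*pi/(7*cosh(pi*k/2))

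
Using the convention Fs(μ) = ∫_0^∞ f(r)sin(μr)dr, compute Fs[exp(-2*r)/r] atan(μ/2)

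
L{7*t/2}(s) 7/(2*s^2)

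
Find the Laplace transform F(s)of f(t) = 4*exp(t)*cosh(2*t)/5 4*(s - 1)/(5*((s - 1)^2 - 4))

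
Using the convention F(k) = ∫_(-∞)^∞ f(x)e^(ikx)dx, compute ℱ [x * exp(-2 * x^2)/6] sqrt(2) * I * sqrt(pi) * k * exp(-k^2/8)/48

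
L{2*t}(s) 2/s^2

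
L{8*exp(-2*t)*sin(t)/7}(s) 8/(7*((s + 2)^2 + 1))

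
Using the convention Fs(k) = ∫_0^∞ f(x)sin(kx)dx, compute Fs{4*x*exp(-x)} 8*k/(k^2 + 1)^2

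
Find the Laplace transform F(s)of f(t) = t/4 1/(4 * s^2)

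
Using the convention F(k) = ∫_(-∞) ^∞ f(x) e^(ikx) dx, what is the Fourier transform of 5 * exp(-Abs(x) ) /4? 5/(2 * (k^2 + 1) ) 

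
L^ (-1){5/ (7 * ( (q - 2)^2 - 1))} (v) 5 * exp (2 * v) * sinh (v)/7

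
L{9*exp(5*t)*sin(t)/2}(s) 9/(2*((s - 5)^2 + 1))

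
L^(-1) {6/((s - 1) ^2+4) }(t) 3*exp(t)*sin(2*t) 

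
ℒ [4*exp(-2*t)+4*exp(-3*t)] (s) 4/(s+3)+4/(s+2)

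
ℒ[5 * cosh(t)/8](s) 5 * s/(8 * (s^2 - 1))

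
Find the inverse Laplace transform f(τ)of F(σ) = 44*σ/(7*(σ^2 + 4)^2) 11*τ*sin(2*τ)/7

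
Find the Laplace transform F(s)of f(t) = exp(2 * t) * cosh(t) (s - 2)/((s - 2)^2 - 1)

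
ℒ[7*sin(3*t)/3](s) 7/(s^2 + 9)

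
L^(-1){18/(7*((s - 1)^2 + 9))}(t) 6*exp(t)*sin(3*t)/7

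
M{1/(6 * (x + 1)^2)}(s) (-pi * s + pi)/(6 * sin(pi * s))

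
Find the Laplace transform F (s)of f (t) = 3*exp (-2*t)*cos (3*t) 3*(s + 2)/ ( (s + 2)^2 + 9)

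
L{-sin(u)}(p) -1/(p^2 + 1)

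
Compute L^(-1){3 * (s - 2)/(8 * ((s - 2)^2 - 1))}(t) 3 * exp(2 * t) * cosh(t)/8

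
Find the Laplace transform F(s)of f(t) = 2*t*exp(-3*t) 2/(s + 3)^2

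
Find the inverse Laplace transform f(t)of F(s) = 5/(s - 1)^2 5 * t * exp(t)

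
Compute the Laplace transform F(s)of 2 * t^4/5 48/(5 * s^5)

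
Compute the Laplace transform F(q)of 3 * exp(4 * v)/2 3/(2 * (q - 4))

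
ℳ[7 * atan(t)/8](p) -7 * pi * sec(pi * p/2)/(16 * p)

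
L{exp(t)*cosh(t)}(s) (s - 1)/(s*(s - 2))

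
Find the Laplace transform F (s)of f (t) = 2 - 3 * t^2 2/s - 6/s^3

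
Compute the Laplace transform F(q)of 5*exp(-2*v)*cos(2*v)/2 5*(q + 2)/(2*((q + 2)^2 + 4))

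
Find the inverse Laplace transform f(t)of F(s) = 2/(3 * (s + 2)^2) 2 * t * exp(-2 * t)/3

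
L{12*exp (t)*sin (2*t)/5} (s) 24/ (5*( (s - 1)^2 + 4))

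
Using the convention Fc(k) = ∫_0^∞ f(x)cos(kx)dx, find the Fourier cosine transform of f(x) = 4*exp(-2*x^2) sqrt(2)*sqrt(pi)*exp(-k^2/8)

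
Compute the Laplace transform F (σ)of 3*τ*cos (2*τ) 3*(σ^2 - 4)/ (σ^2+4)^2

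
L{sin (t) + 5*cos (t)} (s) 5*s/ (s^2 + 1) + 1/ (s^2 + 1)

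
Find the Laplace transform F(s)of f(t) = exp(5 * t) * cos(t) (s - 5)/((s - 5)^2 + 1)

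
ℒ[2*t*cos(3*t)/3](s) 2*(s^2 - 9)/(3*(s^2 + 9)^2)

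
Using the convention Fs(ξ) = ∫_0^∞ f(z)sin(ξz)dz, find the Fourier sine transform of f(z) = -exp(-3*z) -ξ/(ξ^2 + 9)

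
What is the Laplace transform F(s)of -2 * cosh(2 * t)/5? -2 * s/(5 * s^2 - 20)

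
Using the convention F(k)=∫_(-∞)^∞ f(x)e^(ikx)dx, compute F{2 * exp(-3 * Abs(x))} 12/(k^2+9)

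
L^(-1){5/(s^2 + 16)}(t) 5*sin(4*t)/4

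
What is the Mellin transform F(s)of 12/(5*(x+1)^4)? 2*gamma(s)*gamma(4 - s)/5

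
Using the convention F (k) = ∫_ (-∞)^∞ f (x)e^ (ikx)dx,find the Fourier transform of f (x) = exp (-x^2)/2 sqrt (pi)*exp (-k^2/4)/2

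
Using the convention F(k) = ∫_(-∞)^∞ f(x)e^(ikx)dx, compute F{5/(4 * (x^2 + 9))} 5 * pi * exp(-3 * Abs(k))/12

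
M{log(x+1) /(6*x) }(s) -pi*csc(pi*s) /(6*s - 6) 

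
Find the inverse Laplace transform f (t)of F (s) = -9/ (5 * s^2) -9 * t/5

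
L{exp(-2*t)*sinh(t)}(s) 1/((s + 2)^2 - 1)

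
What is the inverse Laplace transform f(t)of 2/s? 2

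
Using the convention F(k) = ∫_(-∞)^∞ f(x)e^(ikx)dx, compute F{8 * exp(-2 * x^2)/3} 4 * sqrt(2) * sqrt(pi) * exp(-k^2/8)/3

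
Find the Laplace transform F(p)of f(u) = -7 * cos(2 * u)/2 -7 * p/(2 * p^2+8)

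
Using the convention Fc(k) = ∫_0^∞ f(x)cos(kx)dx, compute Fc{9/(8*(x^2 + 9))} 3*pi*exp(-3*k)/16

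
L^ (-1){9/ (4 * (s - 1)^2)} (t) 9 * t * exp (t)/4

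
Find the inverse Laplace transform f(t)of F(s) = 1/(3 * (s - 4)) exp(4 * t)/3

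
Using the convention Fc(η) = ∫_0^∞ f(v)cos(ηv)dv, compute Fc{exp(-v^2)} sqrt(pi)*exp(-η^2/4)/2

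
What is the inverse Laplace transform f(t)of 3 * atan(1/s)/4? 3 * sin(t)/(4 * t)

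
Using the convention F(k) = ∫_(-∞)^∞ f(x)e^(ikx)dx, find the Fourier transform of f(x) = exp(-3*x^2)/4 sqrt(3)*sqrt(pi)*exp(-k^2/12)/12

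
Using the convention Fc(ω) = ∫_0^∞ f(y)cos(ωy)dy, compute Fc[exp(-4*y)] 4/(ω^2 + 16)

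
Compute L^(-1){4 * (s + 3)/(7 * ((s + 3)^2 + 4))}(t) 4 * exp(-3 * t) * cos(2 * t)/7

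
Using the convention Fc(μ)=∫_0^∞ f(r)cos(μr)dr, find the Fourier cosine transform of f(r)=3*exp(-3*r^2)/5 sqrt(3)*sqrt(pi)*exp(-μ^2/12)/10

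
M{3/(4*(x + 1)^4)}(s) gamma(s)*gamma(4 - s)/8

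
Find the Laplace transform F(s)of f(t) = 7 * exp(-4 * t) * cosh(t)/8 7 * (s + 4)/(8 * ((s + 4)^2 - 1))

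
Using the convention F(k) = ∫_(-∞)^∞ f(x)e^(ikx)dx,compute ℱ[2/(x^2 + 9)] 2*pi*exp(-3*Abs(k))/3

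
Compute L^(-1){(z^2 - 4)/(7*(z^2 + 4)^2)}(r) r*cos(2*r)/7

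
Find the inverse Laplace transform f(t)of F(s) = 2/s 2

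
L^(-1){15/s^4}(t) 5 * t^3/2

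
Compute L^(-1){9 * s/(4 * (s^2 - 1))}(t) 9 * cosh(t)/4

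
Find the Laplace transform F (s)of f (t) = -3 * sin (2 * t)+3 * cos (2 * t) 3 * s/ (s^2+4) - 6/ (s^2+4)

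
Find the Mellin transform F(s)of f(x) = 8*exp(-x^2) 4*gamma(s/2)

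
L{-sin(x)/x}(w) -atan(1/w)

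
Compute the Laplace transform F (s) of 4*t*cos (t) 4*(s^2 - 1) / (s^2 + 1) ^2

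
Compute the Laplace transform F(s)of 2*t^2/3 4/(3*s^3)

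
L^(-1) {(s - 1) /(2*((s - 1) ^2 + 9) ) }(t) exp(t)*cos(3*t) /2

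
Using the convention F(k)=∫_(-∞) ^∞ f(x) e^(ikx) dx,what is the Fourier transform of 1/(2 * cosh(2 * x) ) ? pi/(4 * cosh(pi * k/4) ) 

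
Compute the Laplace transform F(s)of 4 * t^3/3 8/s^4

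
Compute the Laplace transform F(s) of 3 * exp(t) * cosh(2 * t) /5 3 * (s - 1) /(5 * ((s - 1) ^2 - 4) ) 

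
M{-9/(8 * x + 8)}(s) -9 * pi * csc(pi * s)/8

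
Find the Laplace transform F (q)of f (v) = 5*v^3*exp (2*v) 30/ (q - 2)^4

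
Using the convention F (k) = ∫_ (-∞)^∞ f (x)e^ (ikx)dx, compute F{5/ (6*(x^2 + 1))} 5*pi*exp (-Abs (k))/6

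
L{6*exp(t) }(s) 6/(s - 1) 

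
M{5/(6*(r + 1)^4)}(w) 5*gamma(w)*gamma(4 - w)/36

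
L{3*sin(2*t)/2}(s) 3/(s^2 + 4)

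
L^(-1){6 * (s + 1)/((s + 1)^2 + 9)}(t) 6 * exp(-t) * cos(3 * t)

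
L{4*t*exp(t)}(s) 4/(s - 1)^2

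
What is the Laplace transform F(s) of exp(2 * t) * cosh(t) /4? (s - 2) /(4 * ((s - 2) ^2 - 1) ) 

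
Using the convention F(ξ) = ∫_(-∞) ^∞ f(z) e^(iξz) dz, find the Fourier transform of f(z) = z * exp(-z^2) I * sqrt(pi) * ξ * exp(-ξ^2/4) /2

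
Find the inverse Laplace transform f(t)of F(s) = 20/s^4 10*t^3/3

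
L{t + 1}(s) 1/s + s^(-2)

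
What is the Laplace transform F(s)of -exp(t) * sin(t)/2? -1/(2 * (s - 1)^2 + 2)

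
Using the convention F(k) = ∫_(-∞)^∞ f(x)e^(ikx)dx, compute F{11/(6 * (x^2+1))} 11 * pi * exp(-Abs(k))/6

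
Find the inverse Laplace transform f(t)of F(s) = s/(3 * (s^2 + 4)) cos(2 * t)/3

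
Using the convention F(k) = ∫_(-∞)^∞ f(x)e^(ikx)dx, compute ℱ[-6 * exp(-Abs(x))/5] -12/(5 * k^2 + 5)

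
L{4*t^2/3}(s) 8/(3*s^3)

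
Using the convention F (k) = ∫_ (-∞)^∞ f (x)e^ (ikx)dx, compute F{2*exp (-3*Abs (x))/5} 12/ (5*(k^2 + 9))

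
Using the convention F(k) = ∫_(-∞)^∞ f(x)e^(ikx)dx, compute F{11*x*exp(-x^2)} 11*I*sqrt(pi)*k*exp(-k^2/4)/2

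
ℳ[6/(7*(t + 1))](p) 6*pi*csc(pi*p)/7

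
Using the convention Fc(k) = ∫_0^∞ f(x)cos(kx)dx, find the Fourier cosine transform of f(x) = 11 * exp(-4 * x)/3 44/(3 * (k^2 + 16))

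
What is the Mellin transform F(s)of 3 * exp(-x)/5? 3 * gamma(s)/5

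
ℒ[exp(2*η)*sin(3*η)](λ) 3/((λ - 2)^2 + 9)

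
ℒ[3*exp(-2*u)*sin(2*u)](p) 6/((p + 2)^2 + 4)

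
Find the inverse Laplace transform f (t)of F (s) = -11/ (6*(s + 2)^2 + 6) -11*exp (-2*t)*sin (t)/6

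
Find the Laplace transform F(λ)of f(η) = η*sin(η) 2*λ/(λ^2 + 1)^2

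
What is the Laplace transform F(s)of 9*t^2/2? 9/s^3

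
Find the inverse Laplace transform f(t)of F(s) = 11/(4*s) 11/4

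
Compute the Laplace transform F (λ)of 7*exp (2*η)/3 7/ (3*(λ - 2))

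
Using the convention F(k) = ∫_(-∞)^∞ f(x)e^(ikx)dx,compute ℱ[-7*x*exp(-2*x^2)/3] -7*sqrt(2)*I*sqrt(pi)*k*exp(-k^2/8)/24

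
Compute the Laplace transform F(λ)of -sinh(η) -1/(λ^2 - 1)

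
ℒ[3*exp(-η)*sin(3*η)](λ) 9/((λ + 1)^2 + 9)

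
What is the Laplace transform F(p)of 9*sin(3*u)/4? 27/(4*(p^2 + 9))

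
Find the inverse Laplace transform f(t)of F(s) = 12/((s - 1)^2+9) 4*exp(t)*sin(3*t)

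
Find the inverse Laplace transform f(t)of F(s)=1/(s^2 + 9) sin(3 * t)/3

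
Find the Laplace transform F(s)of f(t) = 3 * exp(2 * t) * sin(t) 3/((s - 2)^2 + 1)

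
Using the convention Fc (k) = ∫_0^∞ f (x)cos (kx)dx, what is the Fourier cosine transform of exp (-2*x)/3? 2/ (3*(k^2+4))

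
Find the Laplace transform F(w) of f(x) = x w^(-2) 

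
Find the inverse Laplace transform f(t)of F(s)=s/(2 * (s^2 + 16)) cos(4 * t)/2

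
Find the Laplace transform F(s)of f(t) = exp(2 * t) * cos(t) (s - 2)/((s - 2)^2 + 1)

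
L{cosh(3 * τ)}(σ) σ/(σ^2 - 9)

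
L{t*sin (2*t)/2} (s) 2*s/ (s^2 + 4)^2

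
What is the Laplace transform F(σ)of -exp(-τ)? -1/(σ + 1)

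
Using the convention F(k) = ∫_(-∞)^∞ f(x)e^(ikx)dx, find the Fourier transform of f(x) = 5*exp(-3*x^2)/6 5*sqrt(3)*sqrt(pi)*exp(-k^2/12)/18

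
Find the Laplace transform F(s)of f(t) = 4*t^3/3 8/s^4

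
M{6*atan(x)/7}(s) -3*pi*sec(pi*s/2)/(7*s)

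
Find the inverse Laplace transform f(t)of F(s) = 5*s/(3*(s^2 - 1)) 5*cosh(t)/3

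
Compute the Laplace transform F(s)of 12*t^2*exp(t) 24/(s - 1)^3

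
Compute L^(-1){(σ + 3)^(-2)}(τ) τ * exp(-3 * τ)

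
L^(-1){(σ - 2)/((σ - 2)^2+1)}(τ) exp(2*τ)*cos(τ)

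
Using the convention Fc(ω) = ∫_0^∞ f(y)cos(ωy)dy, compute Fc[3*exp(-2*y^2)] 3*sqrt(2)*sqrt(pi)*exp(-ω^2/8)/4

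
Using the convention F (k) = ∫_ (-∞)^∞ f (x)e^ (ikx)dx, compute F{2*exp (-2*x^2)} sqrt (2)*sqrt (pi)*exp (-k^2/8)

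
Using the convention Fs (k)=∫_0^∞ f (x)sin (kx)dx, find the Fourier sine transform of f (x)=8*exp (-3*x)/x 8*atan (k/3)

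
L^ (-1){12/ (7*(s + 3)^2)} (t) 12*t*exp (-3*t)/7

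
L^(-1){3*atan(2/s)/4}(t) 3*sin(2*t)/(4*t)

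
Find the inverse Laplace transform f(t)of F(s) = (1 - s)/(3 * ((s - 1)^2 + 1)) -exp(t) * cos(t)/3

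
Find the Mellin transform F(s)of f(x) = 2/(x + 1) 2*pi*csc(pi*s)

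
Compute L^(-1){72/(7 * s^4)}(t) 12 * t^3/7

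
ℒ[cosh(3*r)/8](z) z/(8*(z^2 - 9))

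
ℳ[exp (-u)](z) gamma (z) 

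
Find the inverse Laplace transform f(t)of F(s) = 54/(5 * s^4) 9 * t^3/5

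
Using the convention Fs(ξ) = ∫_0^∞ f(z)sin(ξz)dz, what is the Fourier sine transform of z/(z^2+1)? pi*exp(-ξ)/2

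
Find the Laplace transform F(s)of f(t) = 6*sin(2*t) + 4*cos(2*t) 12/(s^2 + 4) + 4*s/(s^2 + 4)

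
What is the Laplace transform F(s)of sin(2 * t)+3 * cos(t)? 3 * s/(s^2+1)+2/(s^2+4)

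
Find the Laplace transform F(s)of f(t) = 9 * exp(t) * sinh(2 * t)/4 9/(2 * ((s - 1)^2 - 4))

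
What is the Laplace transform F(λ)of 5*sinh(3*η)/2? 15/(2*(λ^2 - 9))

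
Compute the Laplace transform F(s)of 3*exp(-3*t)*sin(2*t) 6/((s+3)^2+4)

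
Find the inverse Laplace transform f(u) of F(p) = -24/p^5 -u^4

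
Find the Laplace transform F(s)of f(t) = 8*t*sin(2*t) 32*s/(s^2+4)^2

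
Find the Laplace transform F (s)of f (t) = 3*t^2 6/s^3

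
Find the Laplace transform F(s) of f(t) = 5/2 5/(2*s) 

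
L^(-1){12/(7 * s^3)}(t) 6 * t^2/7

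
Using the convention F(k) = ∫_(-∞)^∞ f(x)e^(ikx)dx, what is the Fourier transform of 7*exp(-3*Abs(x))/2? 21/(k^2 + 9)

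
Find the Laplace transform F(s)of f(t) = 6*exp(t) 6/(s - 1)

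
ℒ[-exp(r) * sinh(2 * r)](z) -2/((z - 1)^2 - 4)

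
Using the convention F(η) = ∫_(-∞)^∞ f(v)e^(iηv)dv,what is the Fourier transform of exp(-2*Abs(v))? 4/(η^2 + 4)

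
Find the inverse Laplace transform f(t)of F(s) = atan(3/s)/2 sin(3 * t)/(2 * t)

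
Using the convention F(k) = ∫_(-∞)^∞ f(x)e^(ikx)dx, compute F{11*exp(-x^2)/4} 11*sqrt(pi)*exp(-k^2/4)/4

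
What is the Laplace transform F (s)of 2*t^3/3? 4/s^4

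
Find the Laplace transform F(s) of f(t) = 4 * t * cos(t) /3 4 * (s^2 - 1) /(3 * (s^2 + 1) ^2) 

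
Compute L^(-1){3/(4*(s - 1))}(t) 3*exp(t)/4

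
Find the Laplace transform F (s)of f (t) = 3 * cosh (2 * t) 3 * s/ (s^2 - 4)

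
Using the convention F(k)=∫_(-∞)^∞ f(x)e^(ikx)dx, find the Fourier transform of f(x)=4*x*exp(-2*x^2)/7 sqrt(2)*I*sqrt(pi)*k*exp(-k^2/8)/14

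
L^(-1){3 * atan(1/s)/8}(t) 3 * sin(t)/(8 * t)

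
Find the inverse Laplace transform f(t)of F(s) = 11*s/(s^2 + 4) 11*cos(2*t)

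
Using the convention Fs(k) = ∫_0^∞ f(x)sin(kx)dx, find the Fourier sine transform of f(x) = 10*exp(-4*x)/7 10*k/(7*(k^2+16))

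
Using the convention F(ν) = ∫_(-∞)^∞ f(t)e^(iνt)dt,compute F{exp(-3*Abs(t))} 6/(ν^2 + 9)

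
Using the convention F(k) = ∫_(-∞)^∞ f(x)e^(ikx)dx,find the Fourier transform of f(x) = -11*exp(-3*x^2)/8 -11*sqrt(3)*sqrt(pi)*exp(-k^2/12)/24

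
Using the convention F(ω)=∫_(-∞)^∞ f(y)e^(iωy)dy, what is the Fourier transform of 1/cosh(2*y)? pi/(2*cosh(pi*ω/4))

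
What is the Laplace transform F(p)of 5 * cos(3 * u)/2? 5 * p/(2 * (p^2 + 9))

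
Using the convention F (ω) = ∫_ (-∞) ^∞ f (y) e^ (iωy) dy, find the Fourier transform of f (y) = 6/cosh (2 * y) 3 * pi/cosh (pi * ω/4) 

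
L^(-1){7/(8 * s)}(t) 7/8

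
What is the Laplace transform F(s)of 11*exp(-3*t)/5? 11/(5*(s + 3))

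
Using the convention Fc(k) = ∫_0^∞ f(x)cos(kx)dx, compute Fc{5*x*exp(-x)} 5*(1 - k^2)/(k^2 + 1)^2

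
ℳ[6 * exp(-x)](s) 6 * gamma(s)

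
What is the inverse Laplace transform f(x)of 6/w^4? x^3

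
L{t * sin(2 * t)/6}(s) 2 * s/(3 * (s^2 + 4)^2)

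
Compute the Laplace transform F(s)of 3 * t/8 3/(8 * s^2)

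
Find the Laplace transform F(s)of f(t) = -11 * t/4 -11/(4 * s^2)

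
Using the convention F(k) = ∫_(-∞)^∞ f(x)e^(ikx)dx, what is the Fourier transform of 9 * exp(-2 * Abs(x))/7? 36/(7 * (k^2 + 4))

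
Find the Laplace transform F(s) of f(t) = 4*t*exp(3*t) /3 4/(3*(s - 3) ^2) 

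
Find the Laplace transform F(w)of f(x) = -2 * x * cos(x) 2 * (1 - w^2)/(w^2+1)^2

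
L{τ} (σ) σ^ (-2)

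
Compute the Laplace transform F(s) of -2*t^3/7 -12/(7*s^4) 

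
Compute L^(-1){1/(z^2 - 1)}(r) sinh(r)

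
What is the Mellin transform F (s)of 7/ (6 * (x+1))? 7 * pi * csc (pi * s)/6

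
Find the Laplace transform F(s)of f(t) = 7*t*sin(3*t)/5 42*s/(5*(s^2 + 9)^2)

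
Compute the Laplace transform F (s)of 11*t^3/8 33/ (4*s^4)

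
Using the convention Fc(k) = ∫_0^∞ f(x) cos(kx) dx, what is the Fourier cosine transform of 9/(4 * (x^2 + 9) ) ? 3 * pi * exp(-3 * k) /8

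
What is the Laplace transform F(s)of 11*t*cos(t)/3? 11*(s^2 - 1)/(3*(s^2 + 1)^2)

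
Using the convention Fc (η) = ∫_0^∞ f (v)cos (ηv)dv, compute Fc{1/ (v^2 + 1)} pi*exp (-η)/2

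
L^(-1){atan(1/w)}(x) sin(x)/x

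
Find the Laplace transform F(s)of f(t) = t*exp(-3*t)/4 1/(4*(s + 3)^2)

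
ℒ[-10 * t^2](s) -20/s^3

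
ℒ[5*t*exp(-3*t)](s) 5/(s + 3)^2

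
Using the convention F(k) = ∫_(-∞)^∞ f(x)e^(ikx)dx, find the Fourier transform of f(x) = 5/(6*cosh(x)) 5*pi/(6*cosh(pi*k/2))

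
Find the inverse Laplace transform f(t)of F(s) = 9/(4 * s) 9/4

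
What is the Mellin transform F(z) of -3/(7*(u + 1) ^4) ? pi*(z - 3)*(z - 2)*(z - 1) /(14*sin(pi*z) ) 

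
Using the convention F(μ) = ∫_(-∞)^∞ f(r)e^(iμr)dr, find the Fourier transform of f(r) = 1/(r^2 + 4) pi*exp(-2*Abs(μ))/2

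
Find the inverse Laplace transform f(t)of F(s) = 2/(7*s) 2/7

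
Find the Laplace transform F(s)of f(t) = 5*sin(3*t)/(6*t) 5*atan(3/s)/6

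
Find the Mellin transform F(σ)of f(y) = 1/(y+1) pi*csc(pi*σ)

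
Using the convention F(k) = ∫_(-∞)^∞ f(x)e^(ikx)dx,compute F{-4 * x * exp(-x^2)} -2 * I * sqrt(pi) * k * exp(-k^2/4)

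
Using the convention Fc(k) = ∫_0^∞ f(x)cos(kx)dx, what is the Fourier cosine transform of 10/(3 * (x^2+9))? 5 * pi * exp(-3 * k)/9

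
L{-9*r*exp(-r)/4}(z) -9/(4*(z + 1)^2)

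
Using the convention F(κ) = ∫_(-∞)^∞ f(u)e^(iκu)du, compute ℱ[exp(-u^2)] sqrt(pi) * exp(-κ^2/4)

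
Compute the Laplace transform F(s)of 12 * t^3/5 72/(5 * s^4)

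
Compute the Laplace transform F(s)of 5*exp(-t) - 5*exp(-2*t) 5/(s + 1) - 5/(s + 2)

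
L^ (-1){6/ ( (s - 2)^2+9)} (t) 2*exp (2*t)*sin (3*t)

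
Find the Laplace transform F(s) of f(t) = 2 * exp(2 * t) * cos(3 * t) 2 * (s - 2) /((s - 2) ^2 + 9) 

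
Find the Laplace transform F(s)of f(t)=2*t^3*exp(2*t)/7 12/(7*(s - 2)^4)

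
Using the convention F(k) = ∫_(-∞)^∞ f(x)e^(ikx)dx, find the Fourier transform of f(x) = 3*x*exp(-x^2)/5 3*I*sqrt(pi)*k*exp(-k^2/4)/10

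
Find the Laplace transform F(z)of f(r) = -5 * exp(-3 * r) -5/(z + 3)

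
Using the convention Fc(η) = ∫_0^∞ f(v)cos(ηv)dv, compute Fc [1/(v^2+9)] pi*exp(-3*η)/6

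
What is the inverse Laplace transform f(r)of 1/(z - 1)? exp(r)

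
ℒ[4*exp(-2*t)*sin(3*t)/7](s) 12/(7*((s + 2)^2 + 9))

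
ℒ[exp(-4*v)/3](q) 1/(3*(q + 4))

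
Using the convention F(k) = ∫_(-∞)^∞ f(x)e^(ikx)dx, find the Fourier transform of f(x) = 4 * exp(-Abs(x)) 8/(k^2 + 1)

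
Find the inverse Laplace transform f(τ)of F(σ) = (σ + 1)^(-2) τ * exp(-τ)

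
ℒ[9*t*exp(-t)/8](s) 9/(8*(s + 1)^2)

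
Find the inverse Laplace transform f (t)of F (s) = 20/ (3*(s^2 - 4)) 10*sinh (2*t)/3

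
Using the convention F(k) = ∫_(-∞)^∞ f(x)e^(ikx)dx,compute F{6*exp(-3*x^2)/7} 2*sqrt(3)*sqrt(pi)*exp(-k^2/12)/7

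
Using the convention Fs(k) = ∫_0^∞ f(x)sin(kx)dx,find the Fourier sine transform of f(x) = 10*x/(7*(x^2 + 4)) 5*pi*exp(-2*k)/7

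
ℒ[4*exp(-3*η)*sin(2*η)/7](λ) 8/(7*((λ + 3)^2 + 4))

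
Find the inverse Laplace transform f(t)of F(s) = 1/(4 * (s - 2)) exp(2 * t)/4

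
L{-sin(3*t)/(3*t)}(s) -atan(3/s)/3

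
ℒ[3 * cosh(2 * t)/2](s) 3 * s/(2 * (s^2-4))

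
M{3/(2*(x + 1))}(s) 3*pi*csc(pi*s)/2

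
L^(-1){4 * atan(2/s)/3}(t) 4 * sin(2 * t)/(3 * t)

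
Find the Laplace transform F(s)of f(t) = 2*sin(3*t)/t 2*atan(3/s)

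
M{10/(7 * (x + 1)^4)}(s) 5 * gamma(s) * gamma(4 - s)/21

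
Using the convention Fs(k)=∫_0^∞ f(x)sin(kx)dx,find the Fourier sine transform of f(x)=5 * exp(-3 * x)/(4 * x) 5 * atan(k/3)/4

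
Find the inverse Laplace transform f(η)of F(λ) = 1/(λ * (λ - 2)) exp(η) * sinh(η)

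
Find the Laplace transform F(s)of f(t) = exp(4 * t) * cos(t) (s - 4)/((s - 4)^2+1)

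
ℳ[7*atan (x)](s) -7*pi*sec (pi*s/2)/ (2*s)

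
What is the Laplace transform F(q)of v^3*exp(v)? 6/(q - 1)^4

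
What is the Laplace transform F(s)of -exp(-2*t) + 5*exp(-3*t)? 5/(s + 3) - 1/(s + 2)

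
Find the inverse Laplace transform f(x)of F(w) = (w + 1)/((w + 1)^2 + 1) exp(-x) * cos(x)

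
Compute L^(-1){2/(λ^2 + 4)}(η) sin(2 * η)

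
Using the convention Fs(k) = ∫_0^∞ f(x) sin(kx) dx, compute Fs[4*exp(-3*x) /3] 4*k/(3*(k^2 + 9) ) 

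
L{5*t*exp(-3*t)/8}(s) 5/(8*(s + 3)^2)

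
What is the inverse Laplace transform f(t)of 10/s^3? 5*t^2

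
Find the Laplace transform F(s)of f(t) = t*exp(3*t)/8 1/(8*(s - 3)^2)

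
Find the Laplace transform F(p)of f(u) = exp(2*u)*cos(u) (p - 2)/((p - 2)^2+1)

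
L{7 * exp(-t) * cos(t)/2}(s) 7 * (s+1)/(2 * ((s+1)^2+1))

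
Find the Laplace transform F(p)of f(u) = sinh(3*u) 3/(p^2 - 9)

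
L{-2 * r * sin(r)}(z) -4 * z/(z^2 + 1)^2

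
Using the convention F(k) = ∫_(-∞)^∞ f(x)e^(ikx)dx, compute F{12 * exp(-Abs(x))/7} 24/(7 * (k^2 + 1))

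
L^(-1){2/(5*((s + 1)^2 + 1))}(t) 2*exp(-t)*sin(t)/5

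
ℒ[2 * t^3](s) 12/s^4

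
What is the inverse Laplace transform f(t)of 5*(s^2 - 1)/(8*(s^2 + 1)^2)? 5*t*cos(t)/8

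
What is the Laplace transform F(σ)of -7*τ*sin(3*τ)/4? -21*σ/(2*(σ^2 + 9)^2)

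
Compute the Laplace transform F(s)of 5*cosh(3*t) 5*s/(s^2 - 9)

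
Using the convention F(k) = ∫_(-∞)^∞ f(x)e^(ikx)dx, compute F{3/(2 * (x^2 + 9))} pi * exp(-3 * Abs(k))/2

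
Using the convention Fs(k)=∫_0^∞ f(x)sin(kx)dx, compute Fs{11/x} 11 * pi/2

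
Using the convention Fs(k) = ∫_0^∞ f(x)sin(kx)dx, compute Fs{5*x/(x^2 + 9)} 5*pi*exp(-3*k)/2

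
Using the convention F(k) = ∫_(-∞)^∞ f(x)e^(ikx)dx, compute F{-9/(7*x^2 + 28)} -9*pi*exp(-2*Abs(k))/14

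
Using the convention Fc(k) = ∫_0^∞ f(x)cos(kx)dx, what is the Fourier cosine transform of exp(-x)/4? 1/(4*(k^2 + 1))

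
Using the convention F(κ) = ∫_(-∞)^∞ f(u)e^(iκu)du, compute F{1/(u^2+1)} pi * exp(-Abs(κ))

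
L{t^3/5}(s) 6/(5*s^4)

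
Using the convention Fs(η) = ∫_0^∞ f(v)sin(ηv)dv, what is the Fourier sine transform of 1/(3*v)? pi/6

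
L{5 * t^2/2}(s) 5/s^3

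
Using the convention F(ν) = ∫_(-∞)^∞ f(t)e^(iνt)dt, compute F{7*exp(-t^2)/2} 7*sqrt(pi)*exp(-ν^2/4)/2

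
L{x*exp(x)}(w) (w - 1)^(-2)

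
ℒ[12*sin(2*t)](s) 24/(s^2 + 4)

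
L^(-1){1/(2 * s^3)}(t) t^2/4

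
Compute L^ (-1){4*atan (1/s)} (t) 4*sin (t)/t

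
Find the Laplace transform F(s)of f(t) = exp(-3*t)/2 1/(2*(s + 3))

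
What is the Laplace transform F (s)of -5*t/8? -5/ (8*s^2)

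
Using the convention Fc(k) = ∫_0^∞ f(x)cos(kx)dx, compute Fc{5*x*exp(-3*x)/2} 5*(9 - k^2)/(2*(k^2 + 9)^2)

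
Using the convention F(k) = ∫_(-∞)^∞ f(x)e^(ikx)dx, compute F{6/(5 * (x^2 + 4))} 3 * pi * exp(-2 * Abs(k))/5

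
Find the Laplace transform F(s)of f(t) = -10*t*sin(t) -20*s/(s^2 + 1)^2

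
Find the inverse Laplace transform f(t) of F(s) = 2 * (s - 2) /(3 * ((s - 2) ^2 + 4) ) 2 * exp(2 * t) * cos(2 * t) /3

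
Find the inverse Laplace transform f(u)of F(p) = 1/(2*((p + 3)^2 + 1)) exp(-3*u)*sin(u)/2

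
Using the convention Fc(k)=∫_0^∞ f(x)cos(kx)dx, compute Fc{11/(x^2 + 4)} 11*pi*exp(-2*k)/4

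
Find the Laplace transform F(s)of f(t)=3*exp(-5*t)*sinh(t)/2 3/(2*((s + 5)^2 - 1))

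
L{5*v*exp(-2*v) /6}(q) 5/(6*(q + 2) ^2) 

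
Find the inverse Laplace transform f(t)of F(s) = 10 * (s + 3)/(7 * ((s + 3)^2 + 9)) 10 * exp(-3 * t) * cos(3 * t)/7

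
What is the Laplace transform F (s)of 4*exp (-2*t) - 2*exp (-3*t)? 4/ (s + 2) - 2/ (s + 3)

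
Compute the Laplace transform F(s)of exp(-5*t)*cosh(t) (s+5)/((s+5)^2 - 1)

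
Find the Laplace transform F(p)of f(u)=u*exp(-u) (p + 1)^(-2)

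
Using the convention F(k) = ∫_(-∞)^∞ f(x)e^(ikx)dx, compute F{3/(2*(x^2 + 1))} 3*pi*exp(-Abs(k))/2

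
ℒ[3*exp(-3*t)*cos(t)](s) 3*(s + 3)/((s + 3)^2 + 1)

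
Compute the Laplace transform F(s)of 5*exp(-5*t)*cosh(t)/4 5*(s + 5)/(4*((s + 5)^2-1))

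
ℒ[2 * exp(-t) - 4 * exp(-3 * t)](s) 2/(s + 1) - 4/(s + 3)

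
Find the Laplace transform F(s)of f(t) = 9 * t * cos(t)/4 9 * (s^2-1)/(4 * (s^2 + 1)^2)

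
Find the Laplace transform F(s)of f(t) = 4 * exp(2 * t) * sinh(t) 4/((s - 2)^2 - 1)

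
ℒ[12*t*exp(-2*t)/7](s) 12/(7*(s+2)^2)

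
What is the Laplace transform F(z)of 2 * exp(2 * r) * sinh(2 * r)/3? 4/(3 * z * (z - 4))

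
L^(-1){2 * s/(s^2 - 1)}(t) 2 * cosh(t)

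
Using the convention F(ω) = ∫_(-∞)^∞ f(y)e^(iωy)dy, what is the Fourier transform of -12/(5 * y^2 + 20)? -6 * pi * exp(-2 * Abs(ω))/5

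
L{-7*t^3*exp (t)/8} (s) -21/ (4*(s - 1)^4)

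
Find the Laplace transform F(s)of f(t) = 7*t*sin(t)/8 7*s/(4*(s^2+1)^2)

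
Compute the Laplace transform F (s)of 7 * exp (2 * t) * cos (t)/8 7 * (s - 2)/ (8 * ( (s - 2)^2 + 1))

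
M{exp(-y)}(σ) gamma(σ)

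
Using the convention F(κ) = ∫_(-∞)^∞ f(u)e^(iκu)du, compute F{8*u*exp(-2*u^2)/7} sqrt(2)*I*sqrt(pi)*κ*exp(-κ^2/8)/7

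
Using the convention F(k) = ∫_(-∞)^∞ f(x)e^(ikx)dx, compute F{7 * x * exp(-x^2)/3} 7 * I * sqrt(pi) * k * exp(-k^2/4)/6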